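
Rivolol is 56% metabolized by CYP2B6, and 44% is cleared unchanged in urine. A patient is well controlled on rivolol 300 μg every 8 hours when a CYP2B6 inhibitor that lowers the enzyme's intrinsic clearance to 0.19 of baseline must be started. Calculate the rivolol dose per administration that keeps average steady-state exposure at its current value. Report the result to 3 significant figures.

CYP2B6: 0.56 × 0.19 = 0.1064
Other: 0.44 (unchanged)
Relative clearance = 0.1064 + 0.44 = 0.5464.
To maintain the same steady-state level, dose must scale with clearance: new dose = 300 × 0.5464 = 164 μg.

164 μg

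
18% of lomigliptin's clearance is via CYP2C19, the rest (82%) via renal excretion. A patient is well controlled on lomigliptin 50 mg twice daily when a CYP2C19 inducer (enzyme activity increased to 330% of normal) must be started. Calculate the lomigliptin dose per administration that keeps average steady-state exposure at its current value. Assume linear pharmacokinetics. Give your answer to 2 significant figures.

The CYP2C19 pathway (18% of clearance) rises to 3.3× activity: 0.18 × 3.3 = 0.594.
Non-CYP routes (82%) are unchanged.
Relative clearance = 0.594 + 0.82 = 1.414.
Css,avg = (dose rate)/CL, so holding Css fixed requires dose ∝ CL: 50 × 1.414 = 71 mg.

71 mg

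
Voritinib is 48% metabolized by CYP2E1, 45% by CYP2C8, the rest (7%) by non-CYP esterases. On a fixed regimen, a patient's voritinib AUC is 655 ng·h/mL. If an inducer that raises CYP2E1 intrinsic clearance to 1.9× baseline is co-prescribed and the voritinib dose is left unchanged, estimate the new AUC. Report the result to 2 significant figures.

4.6 × 10² ng·h/mL

The CYP2E1 pathway (48% of clearance) rises to 1.9× activity: 0.48 × 1.9 = 0.912.
CYP2C8 (45%) and the residual 7% are unaffected.
Relative clearance = 0.912 + 0.45 + 0.07 = 1.432.
New AUC = baseline ÷ relative clearance = 655 / 1.432 = 4.6 × 10² ng·h/mL.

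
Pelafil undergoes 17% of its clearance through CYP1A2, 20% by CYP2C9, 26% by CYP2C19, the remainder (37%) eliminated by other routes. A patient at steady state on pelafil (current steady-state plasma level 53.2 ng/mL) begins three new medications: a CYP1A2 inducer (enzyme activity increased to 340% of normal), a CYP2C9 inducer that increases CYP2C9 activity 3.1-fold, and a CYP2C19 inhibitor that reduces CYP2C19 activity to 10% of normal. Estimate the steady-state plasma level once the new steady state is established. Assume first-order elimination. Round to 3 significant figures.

The CYP1A2 pathway (17% of clearance) increases to 3.4× activity: 0.17 × 3.4 = 0.578.
The CYP2C9 pathway (20% of clearance) rises to 3.1× activity: 0.2 × 3.1 = 0.62.
The CYP2C19 pathway (26% of clearance) drops to 0.1× activity: 0.26 × 0.1 = 0.026.
The remaining 37% of clearance is unaffected.
Relative clearance = 0.578 + 0.62 + 0.026 + 0.37 = 1.594.
Steady-state plasma level ∝ 1/CL: new value = 53.2 / 1.594 = 33.4 ng/mL.

33.4 ng/mL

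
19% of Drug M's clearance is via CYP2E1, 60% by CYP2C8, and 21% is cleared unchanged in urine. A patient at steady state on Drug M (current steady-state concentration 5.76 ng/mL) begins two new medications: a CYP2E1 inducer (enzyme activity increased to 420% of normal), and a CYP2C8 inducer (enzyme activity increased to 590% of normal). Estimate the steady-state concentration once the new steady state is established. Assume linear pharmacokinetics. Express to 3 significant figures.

The CYP2E1 pathway (19% of clearance) increases to 4.2× activity: 0.19 × 4.2 = 0.798.
The CYP2C8 pathway (60% of clearance) increases to 5.9× activity: 0.6 × 5.9 = 3.54.
Non-CYP routes (21%) are unchanged.
CL_new/CL_old = 0.798 + 3.54 + 0.21 = 4.548.
New steady-state concentration = 5.76 / 4.548 = 1.27 ng/mL (concentration scales inversely with clearance).

1.27 ng/mL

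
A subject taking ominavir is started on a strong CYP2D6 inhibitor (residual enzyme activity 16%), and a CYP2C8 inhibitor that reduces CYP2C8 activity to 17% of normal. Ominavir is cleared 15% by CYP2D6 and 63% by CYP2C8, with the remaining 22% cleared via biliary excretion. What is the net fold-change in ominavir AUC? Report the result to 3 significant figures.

2.85

The CYP2D6 pathway (15% of clearance) is reduced to 0.16× activity: 0.15 × 0.16 = 0.024.
The CYP2C8 pathway (63% of clearance) drops to 0.17× activity: 0.63 × 0.17 = 0.1071.
The remaining 22% of clearance is unaffected.
CL_new/CL_old = 0.024 + 0.1071 + 0.22 = 0.3511.
AUC ∝ 1/CL: fold-change = 1 / 0.3511 = 2.85.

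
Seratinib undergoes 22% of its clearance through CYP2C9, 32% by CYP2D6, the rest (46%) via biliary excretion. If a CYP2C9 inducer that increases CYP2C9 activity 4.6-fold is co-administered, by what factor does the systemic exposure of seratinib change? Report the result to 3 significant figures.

0.558

The CYP2C9 pathway (22% of clearance) rises to 4.6× activity: 0.22 × 4.6 = 1.012.
CYP2D6 (32%) and the residual 46% are unaffected.
Relative clearance = 1.012 + 0.32 + 0.46 = 1.792.
Systemic exposure is inversely proportional to clearance, so the fold-change is 1 / 1.792 = 0.558.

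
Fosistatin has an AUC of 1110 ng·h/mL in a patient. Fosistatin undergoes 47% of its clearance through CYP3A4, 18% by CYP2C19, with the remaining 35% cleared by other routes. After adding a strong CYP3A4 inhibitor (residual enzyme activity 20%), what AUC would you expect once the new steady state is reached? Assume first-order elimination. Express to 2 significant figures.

The CYP3A4 pathway (47% of clearance) falls to 0.2× activity: 0.47 × 0.2 = 0.094.
CYP2C19 (18%) and the residual 35% are unaffected.
Relative clearance = 0.094 + 0.18 + 0.35 = 0.624.
With dosing unchanged, AUC scales as 1/CL: 1110 / 0.624 = 1.8 × 10³ ng·h/mL.

1.8 × 10³ ng·h/mL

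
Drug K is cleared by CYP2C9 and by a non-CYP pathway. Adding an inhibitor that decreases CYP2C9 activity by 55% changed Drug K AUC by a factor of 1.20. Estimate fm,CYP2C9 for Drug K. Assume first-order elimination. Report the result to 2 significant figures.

Let x = fm,CYP2C9. Because AUC ∝ 1/CL, relative clearance fell to 1/1.20 = 0.8333.
Setting x·0.45 + (1 − x) = 0.8333 and solving: x = (0.8333 − 1)/(0.45 − 1) = 0.30.

0.30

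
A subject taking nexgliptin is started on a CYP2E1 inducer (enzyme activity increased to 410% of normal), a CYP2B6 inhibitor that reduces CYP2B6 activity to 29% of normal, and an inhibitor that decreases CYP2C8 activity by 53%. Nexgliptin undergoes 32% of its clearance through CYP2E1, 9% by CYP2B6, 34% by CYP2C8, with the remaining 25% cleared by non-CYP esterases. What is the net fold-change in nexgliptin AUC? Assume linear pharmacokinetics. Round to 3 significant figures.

The CYP2E1 pathway (32% of clearance) increases to 4.1× activity: 0.32 × 4.1 = 1.312.
The CYP2B6 pathway (9% of clearance) is reduced to 0.29× activity: 0.09 × 0.29 = 0.0261.
The CYP2C8 pathway (34% of clearance) falls to 0.47× activity: 0.34 × 0.47 = 0.1598.
Non-CYP routes (25%) are unchanged.
Relative clearance = 1.312 + 0.0261 + 0.1598 + 0.25 = 1.7479.
Because AUC varies inversely with clearance, the combined effect is 1 / 1.7479 = 0.572.

0.572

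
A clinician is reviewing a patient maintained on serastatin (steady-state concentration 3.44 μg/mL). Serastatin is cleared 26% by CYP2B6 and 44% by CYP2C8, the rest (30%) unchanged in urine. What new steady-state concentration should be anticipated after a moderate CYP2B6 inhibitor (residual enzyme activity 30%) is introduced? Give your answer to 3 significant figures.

The CYP2B6 pathway (26% of clearance) is reduced to 0.3× activity: 0.26 × 0.3 = 0.078.
CYP2C8 (44%) and the residual 30% are unaffected.
CL_new/CL_old = 0.078 + 0.44 + 0.3 = 0.818.
New steady-state concentration = baseline ÷ relative clearance = 3.44 / 0.818 = 4.21 μg/mL.

4.21 μg/mL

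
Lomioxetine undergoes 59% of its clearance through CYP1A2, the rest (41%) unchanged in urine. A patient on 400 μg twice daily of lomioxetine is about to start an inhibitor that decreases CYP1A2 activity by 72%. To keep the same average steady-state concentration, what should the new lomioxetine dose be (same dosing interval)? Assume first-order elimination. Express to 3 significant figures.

230 μg

The CYP1A2 pathway (59% of clearance) falls to 0.28× activity: 0.59 × 0.28 = 0.1652.
The remaining 41% of clearance is unaffected.
CL_new/CL_old = 0.1652 + 0.41 = 0.5752.
Css,avg = (dose rate)/CL, so holding Css fixed requires dose ∝ CL: 400 × 0.5752 = 230 μg.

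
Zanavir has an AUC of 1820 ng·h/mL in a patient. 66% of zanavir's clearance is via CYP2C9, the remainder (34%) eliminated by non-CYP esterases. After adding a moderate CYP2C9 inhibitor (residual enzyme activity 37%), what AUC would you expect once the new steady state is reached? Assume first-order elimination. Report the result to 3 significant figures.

The CYP2C9 pathway (66% of clearance) is reduced to 0.37× activity: 0.66 × 0.37 = 0.2442.
The remaining 34% of clearance is unaffected.
CL_new/CL_old = 0.2442 + 0.34 = 0.5842.
With dosing unchanged, AUC scales as 1/CL: 1820 / 0.5842 = 3.12 × 10³ ng·h/mL.

3.12 × 10³ ng·h/mL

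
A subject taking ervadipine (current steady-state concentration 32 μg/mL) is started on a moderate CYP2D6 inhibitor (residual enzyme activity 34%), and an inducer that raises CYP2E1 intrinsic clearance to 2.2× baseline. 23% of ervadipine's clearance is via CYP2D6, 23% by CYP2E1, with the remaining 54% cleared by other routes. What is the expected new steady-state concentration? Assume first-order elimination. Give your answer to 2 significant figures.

28 μg/mL

The CYP2D6 pathway (23% of clearance) falls to 0.34× activity: 0.23 × 0.34 = 0.0782.
The CYP2E1 pathway (23% of clearance) increases to 2.2× activity: 0.23 × 2.2 = 0.506.
The remaining 54% of clearance is unaffected.
CL_new/CL_old = 0.0782 + 0.506 + 0.54 = 1.1242.
Dividing the baseline by the relative clearance: 32 / 1.1242 = 28 μg/mL.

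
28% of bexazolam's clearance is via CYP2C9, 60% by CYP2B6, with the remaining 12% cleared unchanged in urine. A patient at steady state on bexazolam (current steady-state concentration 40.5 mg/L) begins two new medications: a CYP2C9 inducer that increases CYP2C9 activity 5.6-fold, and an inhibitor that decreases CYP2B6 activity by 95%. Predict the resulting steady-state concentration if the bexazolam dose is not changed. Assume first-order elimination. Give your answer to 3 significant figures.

The CYP2C9 pathway (28% of clearance) rises to 5.6× activity: 0.28 × 5.6 = 1.568.
The CYP2B6 pathway (60% of clearance) drops to 0.05× activity: 0.6 × 0.05 = 0.03.
Non-CYP routes (12%) are unchanged.
CL_new/CL_old = 1.568 + 0.03 + 0.12 = 1.718.
Steady-state concentration ∝ 1/CL: new value = 40.5 / 1.718 = 23.6 mg/L.

23.6 mg/L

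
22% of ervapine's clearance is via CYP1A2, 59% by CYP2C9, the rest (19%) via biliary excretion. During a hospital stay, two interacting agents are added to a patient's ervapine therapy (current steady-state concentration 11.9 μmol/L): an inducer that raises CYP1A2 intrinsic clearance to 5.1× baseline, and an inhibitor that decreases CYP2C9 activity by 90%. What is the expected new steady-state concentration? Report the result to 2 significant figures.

The CYP1A2 pathway (22% of clearance) rises to 5.1× activity: 0.22 × 5.1 = 1.122.
The CYP2C9 pathway (59% of clearance) drops to 0.1× activity: 0.59 × 0.1 = 0.059.
Non-CYP routes (19%) are unchanged.
Relative clearance = 1.122 + 0.059 + 0.19 = 1.371.
New steady-state concentration = 11.9 / 1.371 = 8.7 μmol/L (concentration scales inversely with clearance).

8.7 μmol/L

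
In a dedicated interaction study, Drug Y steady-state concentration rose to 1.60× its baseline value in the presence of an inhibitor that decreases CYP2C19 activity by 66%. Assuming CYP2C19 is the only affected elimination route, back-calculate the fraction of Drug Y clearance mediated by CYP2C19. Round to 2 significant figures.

0.57

CL'/CL = 1 / 1.60 = 0.625
0.34·fm + (1 − fm) = 0.625
fm = (0.625 − 1) / (0.34 − 1) = 0.57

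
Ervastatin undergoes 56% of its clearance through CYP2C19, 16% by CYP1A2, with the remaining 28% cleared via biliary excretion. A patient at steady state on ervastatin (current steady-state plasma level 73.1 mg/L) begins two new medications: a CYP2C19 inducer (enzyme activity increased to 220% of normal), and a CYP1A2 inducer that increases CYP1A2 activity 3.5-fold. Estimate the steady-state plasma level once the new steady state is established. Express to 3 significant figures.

35.3 mg/L

The CYP2C19 pathway (56% of clearance) rises to 2.2× activity: 0.56 × 2.2 = 1.232.
The CYP1A2 pathway (16% of clearance) is boosted to 3.5× activity: 0.16 × 3.5 = 0.56.
The remaining 28% of clearance is unaffected.
New clearance relative to baseline: 1.232 + 0.56 + 0.28 = 2.072.
Dividing the baseline by the relative clearance: 73.1 / 2.072 = 35.3 mg/L.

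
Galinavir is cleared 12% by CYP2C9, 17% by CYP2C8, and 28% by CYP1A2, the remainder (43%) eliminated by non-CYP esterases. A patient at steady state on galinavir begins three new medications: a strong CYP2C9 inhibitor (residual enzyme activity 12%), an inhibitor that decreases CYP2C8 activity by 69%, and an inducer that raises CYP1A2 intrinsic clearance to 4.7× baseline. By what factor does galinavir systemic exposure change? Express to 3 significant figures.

0.552

CYP2C9: 0.12 × 0.12 = 0.0144
CYP2C8: 0.17 × 0.31 = 0.0527
CYP1A2: 0.28 × 4.7 = 1.316
Other: 0.43 (unchanged)
Relative clearance = 0.0144 + 0.0527 + 1.316 + 0.43 = 1.8131.
Systemic exposure ∝ 1/CL: fold-change = 1 / 1.8131 = 0.552.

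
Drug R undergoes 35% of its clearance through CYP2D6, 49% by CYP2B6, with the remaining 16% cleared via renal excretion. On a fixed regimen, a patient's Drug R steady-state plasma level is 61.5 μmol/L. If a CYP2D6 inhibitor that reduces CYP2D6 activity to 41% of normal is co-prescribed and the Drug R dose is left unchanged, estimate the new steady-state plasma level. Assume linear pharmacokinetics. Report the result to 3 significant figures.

77.5 μmol/L

The CYP2D6 pathway (35% of clearance) falls to 0.41× activity: 0.35 × 0.41 = 0.1435.
CYP2B6 (49%) and the residual 16% are unaffected.
New clearance relative to baseline: 0.1435 + 0.49 + 0.16 = 0.7935.
Steady-state plasma level ∝ 1/CL, so new value = 61.5 / 0.7935 = 77.5 μmol/L.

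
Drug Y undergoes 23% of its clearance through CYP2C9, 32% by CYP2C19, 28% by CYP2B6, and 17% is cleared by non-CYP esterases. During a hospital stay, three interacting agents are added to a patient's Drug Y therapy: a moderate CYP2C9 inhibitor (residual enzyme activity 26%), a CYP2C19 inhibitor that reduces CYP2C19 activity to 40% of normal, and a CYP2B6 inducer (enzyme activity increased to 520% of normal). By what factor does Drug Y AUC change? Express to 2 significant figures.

0.55

CYP2C9: 0.23 × 0.26 = 0.0598
CYP2C19: 0.32 × 0.4 = 0.128
CYP2B6: 0.28 × 5.2 = 1.456
Other: 0.17 (unchanged)
CL_new/CL_old = 0.0598 + 0.128 + 1.456 + 0.17 = 1.8138.
Net AUC ratio = 1 / 1.8138 = 0.55.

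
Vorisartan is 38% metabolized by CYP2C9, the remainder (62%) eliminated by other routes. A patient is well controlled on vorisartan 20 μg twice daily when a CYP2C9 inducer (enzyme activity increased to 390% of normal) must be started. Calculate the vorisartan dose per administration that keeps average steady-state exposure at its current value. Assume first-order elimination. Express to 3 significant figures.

42.0 μg

CYP2C9: 0.38 × 3.9 = 1.482
Other: 0.62 (unchanged)
Relative clearance = 1.482 + 0.62 = 2.102.
To maintain the same steady-state level, dose must scale with clearance: new dose = 20 × 2.102 = 42.0 μg.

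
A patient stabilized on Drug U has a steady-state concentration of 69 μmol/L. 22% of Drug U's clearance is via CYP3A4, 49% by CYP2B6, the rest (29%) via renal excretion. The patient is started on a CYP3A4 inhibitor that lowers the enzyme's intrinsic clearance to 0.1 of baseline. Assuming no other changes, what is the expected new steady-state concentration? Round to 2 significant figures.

The CYP3A4 pathway (22% of clearance) drops to 0.1× activity: 0.22 × 0.1 = 0.022.
CYP2B6 (49%) and the residual 29% are unaffected.
New clearance relative to baseline: 0.022 + 0.49 + 0.29 = 0.802.
New steady-state concentration = baseline ÷ relative clearance = 69 / 0.802 = 86 μmol/L.

86 μmol/L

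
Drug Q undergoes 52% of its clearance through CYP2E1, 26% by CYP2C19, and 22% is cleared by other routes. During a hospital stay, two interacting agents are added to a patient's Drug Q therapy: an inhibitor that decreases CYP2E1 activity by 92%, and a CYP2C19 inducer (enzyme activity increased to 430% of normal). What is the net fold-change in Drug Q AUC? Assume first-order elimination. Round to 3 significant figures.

CYP2E1: 0.52 × 0.08 = 0.0416
CYP2C19: 0.26 × 4.3 = 1.118
Other: 0.22 (unchanged)
Relative clearance = 0.0416 + 1.118 + 0.22 = 1.3796.
Net AUC ratio = 1 / 1.3796 = 0.725.

0.725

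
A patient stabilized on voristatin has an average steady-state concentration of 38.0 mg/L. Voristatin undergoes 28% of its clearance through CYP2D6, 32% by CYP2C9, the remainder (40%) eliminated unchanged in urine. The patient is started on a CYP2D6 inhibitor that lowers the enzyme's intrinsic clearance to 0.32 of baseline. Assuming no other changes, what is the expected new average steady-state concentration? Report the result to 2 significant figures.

CYP2D6: 0.28 × 0.32 = 0.0896
CYP2C9: 0.32 (unchanged)
Other: 0.4 (unchanged)
New clearance relative to baseline: 0.0896 + 0.32 + 0.4 = 0.8096.
New average steady-state concentration = baseline ÷ relative clearance = 38.0 / 0.8096 = 47 mg/L.

47 mg/L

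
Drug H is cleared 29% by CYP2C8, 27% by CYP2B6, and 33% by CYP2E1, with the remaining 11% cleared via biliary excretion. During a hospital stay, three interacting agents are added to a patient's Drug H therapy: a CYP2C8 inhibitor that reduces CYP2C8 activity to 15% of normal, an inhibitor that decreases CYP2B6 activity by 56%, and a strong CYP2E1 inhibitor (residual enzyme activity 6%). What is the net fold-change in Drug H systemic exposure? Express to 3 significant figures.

CYP2C8: 0.29 × 0.15 = 0.0435
CYP2B6: 0.27 × 0.44 = 0.1188
CYP2E1: 0.33 × 0.06 = 0.0198
Other: 0.11 (unchanged)
CL_new/CL_old = 0.0435 + 0.1188 + 0.0198 + 0.11 = 0.2921.
Because systemic exposure varies inversely with clearance, the combined effect is 1 / 0.2921 = 3.42.

3.42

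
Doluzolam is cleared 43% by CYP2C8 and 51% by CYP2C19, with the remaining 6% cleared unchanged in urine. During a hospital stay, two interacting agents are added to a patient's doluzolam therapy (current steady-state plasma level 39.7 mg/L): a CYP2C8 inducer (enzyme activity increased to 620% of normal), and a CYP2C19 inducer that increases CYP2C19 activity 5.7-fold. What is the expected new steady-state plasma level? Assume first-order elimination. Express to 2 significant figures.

7.0 mg/L

The CYP2C8 pathway (43% of clearance) increases to 6.2× activity: 0.43 × 6.2 = 2.666.
The CYP2C19 pathway (51% of clearance) rises to 5.7× activity: 0.51 × 5.7 = 2.907.
Non-CYP routes (6%) are unchanged.
CL_new/CL_old = 2.666 + 2.907 + 0.06 = 5.633.
New steady-state plasma level = 39.7 / 5.633 = 7.0 mg/L (concentration scales inversely with clearance).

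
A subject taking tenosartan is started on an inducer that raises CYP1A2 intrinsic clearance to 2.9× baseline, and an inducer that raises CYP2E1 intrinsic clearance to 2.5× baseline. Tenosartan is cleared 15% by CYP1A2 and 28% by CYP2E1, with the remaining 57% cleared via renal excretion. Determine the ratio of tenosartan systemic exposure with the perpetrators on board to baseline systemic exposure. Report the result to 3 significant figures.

The CYP1A2 pathway (15% of clearance) is boosted to 2.9× activity: 0.15 × 2.9 = 0.435.
The CYP2E1 pathway (28% of clearance) is boosted to 2.5× activity: 0.28 × 2.5 = 0.7.
The remaining 57% of clearance is unaffected.
Relative clearance = 0.435 + 0.7 + 0.57 = 1.705.
Net systemic exposure ratio = 1 / 1.705 = 0.587.

0.587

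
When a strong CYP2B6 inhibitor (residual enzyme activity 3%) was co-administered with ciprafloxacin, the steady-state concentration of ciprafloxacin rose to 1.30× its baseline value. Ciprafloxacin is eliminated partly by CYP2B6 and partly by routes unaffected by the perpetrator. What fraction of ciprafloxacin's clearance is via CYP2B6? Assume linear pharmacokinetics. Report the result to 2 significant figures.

0.24

Call the CYP2B6 fraction fm. After the interaction, CL_new/CL_old = fm × 0.03 + (1 − fm).
Steady-state concentration ratio = 1 / (new CL fraction), so new CL fraction = 1 / 1.30 = 0.7692.
fm × 0.03 + 1 − fm = 0.7692  ⇒  fm × (0.03 − 1) = −0.2308  ⇒  fm = 0.24.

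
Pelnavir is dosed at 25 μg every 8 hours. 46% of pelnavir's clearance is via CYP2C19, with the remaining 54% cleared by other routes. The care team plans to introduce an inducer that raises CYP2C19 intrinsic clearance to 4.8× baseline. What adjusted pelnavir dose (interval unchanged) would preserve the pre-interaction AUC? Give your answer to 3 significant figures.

The CYP2C19 pathway (46% of clearance) increases to 4.8× activity: 0.46 × 4.8 = 2.208.
Non-CYP routes (54%) are unchanged.
New clearance relative to baseline: 2.208 + 0.54 = 2.748.
Css,avg = (dose rate)/CL, so holding Css fixed requires dose ∝ CL: 25 × 2.748 = 68.7 μg.

68.7 μg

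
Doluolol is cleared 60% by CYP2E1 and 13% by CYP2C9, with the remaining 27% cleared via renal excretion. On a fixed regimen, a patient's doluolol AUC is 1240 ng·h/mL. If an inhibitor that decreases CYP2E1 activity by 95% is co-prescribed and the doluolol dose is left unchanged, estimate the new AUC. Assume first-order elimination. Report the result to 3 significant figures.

2.88 × 10³ ng·h/mL

CYP2E1: 0.6 × 0.05 = 0.03
CYP2C9: 0.13 (unchanged)
Other: 0.27 (unchanged)
Relative clearance = 0.03 + 0.13 + 0.27 = 0.43.
New AUC = baseline ÷ relative clearance = 1240 / 0.43 = 2.88 × 10³ ng·h/mL.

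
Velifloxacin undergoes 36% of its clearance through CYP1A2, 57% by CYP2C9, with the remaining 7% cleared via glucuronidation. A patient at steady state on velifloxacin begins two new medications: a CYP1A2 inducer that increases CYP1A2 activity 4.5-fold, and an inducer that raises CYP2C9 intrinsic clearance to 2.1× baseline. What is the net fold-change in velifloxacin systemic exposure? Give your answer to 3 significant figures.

0.346

The CYP1A2 pathway (36% of clearance) increases to 4.5× activity: 0.36 × 4.5 = 1.62.
The CYP2C9 pathway (57% of clearance) increases to 2.1× activity: 0.57 × 2.1 = 1.197.
The remaining 7% of clearance is unaffected.
New clearance relative to baseline: 1.62 + 1.197 + 0.07 = 2.887.
Net systemic exposure ratio = 1 / 2.887 = 0.346.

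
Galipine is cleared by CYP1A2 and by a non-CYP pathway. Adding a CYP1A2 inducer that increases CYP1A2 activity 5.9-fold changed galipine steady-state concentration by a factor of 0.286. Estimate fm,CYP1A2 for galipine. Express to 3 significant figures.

0.509

CL'/CL = 1 / 0.286 = 3.497
5.9·fm + (1 − fm) = 3.497
fm = (3.497 − 1) / (5.9 − 1) = 0.509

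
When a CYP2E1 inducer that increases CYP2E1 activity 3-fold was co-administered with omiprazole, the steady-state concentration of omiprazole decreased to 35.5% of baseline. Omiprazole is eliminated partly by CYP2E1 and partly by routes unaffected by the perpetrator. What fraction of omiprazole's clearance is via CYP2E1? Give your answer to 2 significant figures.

0.91

Call the CYP2E1 fraction fm. After the interaction, CL_new/CL_old = fm × 3 + (1 − fm).
Steady-state concentration ratio = 1 / (new CL fraction), so new CL fraction = 1 / 0.355 = 2.817.
fm × 3 + 1 − fm = 2.817  ⇒  fm × (3 − 1) = 1.817  ⇒  fm = 0.91.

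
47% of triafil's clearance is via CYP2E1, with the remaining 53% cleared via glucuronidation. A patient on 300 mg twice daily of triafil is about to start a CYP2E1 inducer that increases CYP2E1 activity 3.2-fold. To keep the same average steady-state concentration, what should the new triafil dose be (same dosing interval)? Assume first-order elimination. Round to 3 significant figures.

610 mg

The CYP2E1 pathway (47% of clearance) rises to 3.2× activity: 0.47 × 3.2 = 1.504.
The remaining 53% of clearance is unaffected.
Relative clearance = 1.504 + 0.53 = 2.034.
To maintain the same steady-state level, dose must scale with clearance: new dose = 300 × 2.034 = 610 mg.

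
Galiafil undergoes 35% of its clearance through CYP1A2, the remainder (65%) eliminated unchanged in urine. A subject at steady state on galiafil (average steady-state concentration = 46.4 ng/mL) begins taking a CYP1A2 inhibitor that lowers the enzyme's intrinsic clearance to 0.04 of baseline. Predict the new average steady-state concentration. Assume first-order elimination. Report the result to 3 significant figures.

69.9 ng/mL

The CYP1A2 pathway (35% of clearance) is reduced to 0.04× activity: 0.35 × 0.04 = 0.014.
The remaining 65% of clearance is unaffected.
Relative clearance = 0.014 + 0.65 = 0.664.
Average steady-state concentration ∝ 1/CL, so new value = 46.4 / 0.664 = 69.9 ng/mL.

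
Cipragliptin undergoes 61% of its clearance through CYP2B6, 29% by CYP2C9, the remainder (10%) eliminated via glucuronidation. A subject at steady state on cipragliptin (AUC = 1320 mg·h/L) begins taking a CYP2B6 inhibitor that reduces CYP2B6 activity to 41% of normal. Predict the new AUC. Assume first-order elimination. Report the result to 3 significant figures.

2.06 × 10³ mg·h/L

The CYP2B6 pathway (61% of clearance) is reduced to 0.41× activity: 0.61 × 0.41 = 0.2501.
CYP2C9 (29%) and the residual 10% are unaffected.
CL_new/CL_old = 0.2501 + 0.29 + 0.1 = 0.6401.
AUC ∝ 1/CL, so new value = 1320 / 0.6401 = 2.06 × 10³ mg·h/L.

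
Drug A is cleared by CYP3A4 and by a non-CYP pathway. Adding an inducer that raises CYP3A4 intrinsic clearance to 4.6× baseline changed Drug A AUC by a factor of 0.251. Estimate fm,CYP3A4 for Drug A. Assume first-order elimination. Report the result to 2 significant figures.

CL'/CL = 1 / 0.251 = 3.984
4.6·fm + (1 − fm) = 3.984
fm = (3.984 − 1) / (4.6 − 1) = 0.83

0.83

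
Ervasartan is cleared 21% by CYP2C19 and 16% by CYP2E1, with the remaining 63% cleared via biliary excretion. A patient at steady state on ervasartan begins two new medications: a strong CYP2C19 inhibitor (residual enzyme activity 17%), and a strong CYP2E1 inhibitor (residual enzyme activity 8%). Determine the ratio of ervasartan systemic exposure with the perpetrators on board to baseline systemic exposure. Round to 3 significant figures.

1.47

The CYP2C19 pathway (21% of clearance) is reduced to 0.17× activity: 0.21 × 0.17 = 0.0357.
The CYP2E1 pathway (16% of clearance) is reduced to 0.08× activity: 0.16 × 0.08 = 0.0128.
The remaining 63% of clearance is unaffected.
CL_new/CL_old = 0.0357 + 0.0128 + 0.63 = 0.6785.
Because systemic exposure varies inversely with clearance, the combined effect is 1 / 0.6785 = 1.47.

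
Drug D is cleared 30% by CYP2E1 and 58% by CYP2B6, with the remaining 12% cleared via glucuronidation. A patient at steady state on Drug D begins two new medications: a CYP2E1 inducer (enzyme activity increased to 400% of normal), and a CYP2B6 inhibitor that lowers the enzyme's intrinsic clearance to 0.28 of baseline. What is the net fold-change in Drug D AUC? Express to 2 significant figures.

0.67

The CYP2E1 pathway (30% of clearance) is boosted to 4× activity: 0.3 × 4 = 1.2.
The CYP2B6 pathway (58% of clearance) is reduced to 0.28× activity: 0.58 × 0.28 = 0.1624.
Non-CYP routes (12%) are unchanged.
CL_new/CL_old = 1.2 + 0.1624 + 0.12 = 1.4824.
Because AUC varies inversely with clearance, the combined effect is 1 / 1.4824 = 0.67.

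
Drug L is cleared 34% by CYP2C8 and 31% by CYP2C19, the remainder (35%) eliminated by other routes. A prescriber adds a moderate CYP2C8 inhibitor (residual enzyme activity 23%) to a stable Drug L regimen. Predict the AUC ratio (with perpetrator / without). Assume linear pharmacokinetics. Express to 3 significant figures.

CYP2C8: 0.34 × 0.23 = 0.0782
CYP2C19: 0.31 (unchanged)
Other: 0.35 (unchanged)
CL_new/CL_old = 0.0782 + 0.31 + 0.35 = 0.7382.
AUC ratio = CL_old/CL_new = 1 / 0.7382 = 1.35.

1.35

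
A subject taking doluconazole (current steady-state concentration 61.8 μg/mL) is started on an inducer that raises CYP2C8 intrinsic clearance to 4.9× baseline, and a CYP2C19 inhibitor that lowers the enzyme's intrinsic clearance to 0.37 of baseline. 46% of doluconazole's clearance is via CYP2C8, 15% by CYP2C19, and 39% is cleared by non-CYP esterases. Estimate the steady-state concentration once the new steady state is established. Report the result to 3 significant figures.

The CYP2C8 pathway (46% of clearance) increases to 4.9× activity: 0.46 × 4.9 = 2.254.
The CYP2C19 pathway (15% of clearance) falls to 0.37× activity: 0.15 × 0.37 = 0.0555.
Non-CYP routes (39%) are unchanged.
New clearance relative to baseline: 2.254 + 0.0555 + 0.39 = 2.6995.
Steady-state concentration ∝ 1/CL: new value = 61.8 / 2.6995 = 22.9 μg/mL.

22.9 μg/mL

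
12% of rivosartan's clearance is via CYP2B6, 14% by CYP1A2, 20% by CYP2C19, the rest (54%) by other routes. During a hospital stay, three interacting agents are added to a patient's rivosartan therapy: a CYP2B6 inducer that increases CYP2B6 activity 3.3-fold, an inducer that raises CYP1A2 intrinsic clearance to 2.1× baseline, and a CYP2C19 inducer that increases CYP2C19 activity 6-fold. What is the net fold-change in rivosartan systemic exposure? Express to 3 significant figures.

0.412

The CYP2B6 pathway (12% of clearance) increases to 3.3× activity: 0.12 × 3.3 = 0.396.
The CYP1A2 pathway (14% of clearance) increases to 2.1× activity: 0.14 × 2.1 = 0.294.
The CYP2C19 pathway (20% of clearance) is boosted to 6× activity: 0.2 × 6 = 1.2.
The remaining 54% of clearance is unaffected.
New clearance relative to baseline: 0.396 + 0.294 + 1.2 + 0.54 = 2.43.
Net systemic exposure ratio = 1 / 2.43 = 0.412.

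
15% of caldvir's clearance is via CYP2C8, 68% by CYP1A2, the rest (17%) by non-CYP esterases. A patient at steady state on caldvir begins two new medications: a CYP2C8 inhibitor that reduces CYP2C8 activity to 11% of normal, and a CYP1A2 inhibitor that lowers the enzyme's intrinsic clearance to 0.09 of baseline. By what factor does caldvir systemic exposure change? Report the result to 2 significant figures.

The CYP2C8 pathway (15% of clearance) drops to 0.11× activity: 0.15 × 0.11 = 0.0165.
The CYP1A2 pathway (68% of clearance) is reduced to 0.09× activity: 0.68 × 0.09 = 0.0612.
Non-CYP routes (17%) are unchanged.
CL_new/CL_old = 0.0165 + 0.0612 + 0.17 = 0.2477.
Net systemic exposure ratio = 1 / 0.2477 = 4.0.

4.0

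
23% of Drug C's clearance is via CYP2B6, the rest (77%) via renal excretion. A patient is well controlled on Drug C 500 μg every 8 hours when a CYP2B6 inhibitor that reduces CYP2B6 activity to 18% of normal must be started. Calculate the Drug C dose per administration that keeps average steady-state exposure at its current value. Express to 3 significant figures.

406 μg

The CYP2B6 pathway (23% of clearance) is reduced to 0.18× activity: 0.23 × 0.18 = 0.0414.
The remaining 77% of clearance is unaffected.
Relative clearance = 0.0414 + 0.77 = 0.8114.
Css,avg = (dose rate)/CL, so holding Css fixed requires dose ∝ CL: 500 × 0.8114 = 406 μg.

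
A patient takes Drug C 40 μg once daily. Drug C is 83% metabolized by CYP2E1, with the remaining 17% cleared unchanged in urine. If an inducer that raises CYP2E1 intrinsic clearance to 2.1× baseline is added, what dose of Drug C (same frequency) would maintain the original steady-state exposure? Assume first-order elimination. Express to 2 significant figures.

77 μg

The CYP2E1 pathway (83% of clearance) rises to 2.1× activity: 0.83 × 2.1 = 1.743.
The remaining 17% of clearance is unaffected.
Relative clearance = 1.743 + 0.17 = 1.913.
To maintain the same steady-state level, dose must scale with clearance: new dose = 40 × 1.913 = 77 μg.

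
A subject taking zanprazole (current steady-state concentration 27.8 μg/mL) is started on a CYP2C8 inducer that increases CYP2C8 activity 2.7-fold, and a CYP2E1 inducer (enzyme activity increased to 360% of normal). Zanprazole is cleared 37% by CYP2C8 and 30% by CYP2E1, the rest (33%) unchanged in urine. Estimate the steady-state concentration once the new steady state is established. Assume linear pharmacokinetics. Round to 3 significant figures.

CYP2C8: 0.37 × 2.7 = 0.999
CYP2E1: 0.3 × 3.6 = 1.08
Other: 0.33 (unchanged)
Relative clearance = 0.999 + 1.08 + 0.33 = 2.409.
New steady-state concentration = 27.8 / 2.409 = 11.5 μg/mL (concentration scales inversely with clearance).

11.5 μg/mL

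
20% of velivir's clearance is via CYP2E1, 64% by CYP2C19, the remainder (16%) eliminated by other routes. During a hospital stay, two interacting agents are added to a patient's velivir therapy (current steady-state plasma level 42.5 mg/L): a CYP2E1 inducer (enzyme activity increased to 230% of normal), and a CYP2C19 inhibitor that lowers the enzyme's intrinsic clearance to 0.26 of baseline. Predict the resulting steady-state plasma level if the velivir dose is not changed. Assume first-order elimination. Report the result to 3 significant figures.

54.0 mg/L

CYP2E1: 0.2 × 2.3 = 0.46
CYP2C19: 0.64 × 0.26 = 0.1664
Other: 0.16 (unchanged)
Relative clearance = 0.46 + 0.1664 + 0.16 = 0.7864.
Steady-state plasma level ∝ 1/CL: new value = 42.5 / 0.7864 = 54.0 mg/L.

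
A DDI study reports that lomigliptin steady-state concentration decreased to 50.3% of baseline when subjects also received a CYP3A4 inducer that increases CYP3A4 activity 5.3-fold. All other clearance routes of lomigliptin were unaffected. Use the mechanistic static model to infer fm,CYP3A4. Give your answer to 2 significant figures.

Write x for the fraction cleared via CYP3A4. The observed steady-state concentration change means clearance rose to 1/0.503 = 1.988 of baseline.
Only the CYP3A4 route changed, so 1.988 = x·5.3 + (1 − x), giving x = 0.23.

0.23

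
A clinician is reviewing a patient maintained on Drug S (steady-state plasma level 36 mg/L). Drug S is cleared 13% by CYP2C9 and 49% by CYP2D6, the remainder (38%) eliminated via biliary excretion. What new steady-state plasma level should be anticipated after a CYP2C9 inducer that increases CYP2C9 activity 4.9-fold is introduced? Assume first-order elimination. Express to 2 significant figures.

24 mg/L

The CYP2C9 pathway (13% of clearance) rises to 4.9× activity: 0.13 × 4.9 = 0.637.
CYP2D6 (49%) and the residual 38% are unaffected.
New clearance relative to baseline: 0.637 + 0.49 + 0.38 = 1.507.
Steady-state plasma level ∝ 1/CL, so new value = 36 / 1.507 = 24 mg/L.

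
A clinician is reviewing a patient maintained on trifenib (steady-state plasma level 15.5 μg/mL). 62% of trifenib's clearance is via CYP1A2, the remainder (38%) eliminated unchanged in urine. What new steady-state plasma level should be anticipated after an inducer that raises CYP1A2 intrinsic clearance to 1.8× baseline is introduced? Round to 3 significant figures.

10.4 μg/mL

The CYP1A2 pathway (62% of clearance) is boosted to 1.8× activity: 0.62 × 1.8 = 1.116.
The remaining 38% of clearance is unaffected.
New clearance relative to baseline: 1.116 + 0.38 = 1.496.
New steady-state plasma level = baseline ÷ relative clearance = 15.5 / 1.496 = 10.4 μg/mL.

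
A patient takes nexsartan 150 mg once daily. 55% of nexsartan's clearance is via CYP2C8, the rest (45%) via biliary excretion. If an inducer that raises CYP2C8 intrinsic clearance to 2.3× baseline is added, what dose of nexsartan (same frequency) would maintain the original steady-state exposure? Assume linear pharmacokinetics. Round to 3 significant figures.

257 mg

CYP2C8: 0.55 × 2.3 = 1.265
Other: 0.45 (unchanged)
New clearance relative to baseline: 1.265 + 0.45 = 1.715.
To maintain the same steady-state level, dose must scale with clearance: new dose = 150 × 1.715 = 257 mg.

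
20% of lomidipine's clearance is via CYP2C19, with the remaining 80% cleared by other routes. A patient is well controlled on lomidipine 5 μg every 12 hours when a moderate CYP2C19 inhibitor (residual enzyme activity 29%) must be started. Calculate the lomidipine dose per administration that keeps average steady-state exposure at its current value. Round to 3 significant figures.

The CYP2C19 pathway (20% of clearance) drops to 0.29× activity: 0.2 × 0.29 = 0.058.
The remaining 80% of clearance is unaffected.
New clearance relative to baseline: 0.058 + 0.8 = 0.858.
To maintain the same steady-state level, dose must scale with clearance: new dose = 5 × 0.858 = 4.29 μg.

4.29 μg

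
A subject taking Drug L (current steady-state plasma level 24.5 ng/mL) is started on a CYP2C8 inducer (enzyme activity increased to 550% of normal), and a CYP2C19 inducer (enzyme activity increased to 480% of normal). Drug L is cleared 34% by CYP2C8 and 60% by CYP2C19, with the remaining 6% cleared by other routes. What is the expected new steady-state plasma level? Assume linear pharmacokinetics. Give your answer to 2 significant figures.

5.1 ng/mL

CYP2C8: 0.34 × 5.5 = 1.87
CYP2C19: 0.6 × 4.8 = 2.88
Other: 0.06 (unchanged)
CL_new/CL_old = 1.87 + 2.88 + 0.06 = 4.81.
Dividing the baseline by the relative clearance: 24.5 / 4.81 = 5.1 ng/mL.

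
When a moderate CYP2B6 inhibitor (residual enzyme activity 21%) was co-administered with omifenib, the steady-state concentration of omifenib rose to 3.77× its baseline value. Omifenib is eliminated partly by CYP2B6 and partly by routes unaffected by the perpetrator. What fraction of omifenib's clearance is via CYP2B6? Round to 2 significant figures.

CL'/CL = 1 / 3.77 = 0.2653
0.21·fm + (1 − fm) = 0.2653
fm = (0.2653 − 1) / (0.21 − 1) = 0.93

0.93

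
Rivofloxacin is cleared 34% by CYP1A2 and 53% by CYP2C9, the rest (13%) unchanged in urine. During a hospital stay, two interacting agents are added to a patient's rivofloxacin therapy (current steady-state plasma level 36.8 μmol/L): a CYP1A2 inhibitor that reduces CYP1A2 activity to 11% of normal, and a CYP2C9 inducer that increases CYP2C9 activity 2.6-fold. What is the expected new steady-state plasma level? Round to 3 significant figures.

23.8 μmol/L

The CYP1A2 pathway (34% of clearance) is reduced to 0.11× activity: 0.34 × 0.11 = 0.0374.
The CYP2C9 pathway (53% of clearance) is boosted to 2.6× activity: 0.53 × 2.6 = 1.378.
Non-CYP routes (13%) are unchanged.
New clearance relative to baseline: 0.0374 + 1.378 + 0.13 = 1.5454.
New steady-state plasma level = 36.8 / 1.5454 = 23.8 μmol/L (concentration scales inversely with clearance).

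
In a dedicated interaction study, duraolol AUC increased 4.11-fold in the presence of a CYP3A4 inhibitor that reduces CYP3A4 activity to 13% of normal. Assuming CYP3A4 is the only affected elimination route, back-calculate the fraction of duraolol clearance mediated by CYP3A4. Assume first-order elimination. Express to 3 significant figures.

Let fm be the CYP3A4 fraction. New clearance relative to baseline = fm × 0.13 + (1 − fm).
AUC ratio = 1 / (new CL fraction), so new CL fraction = 1 / 4.11 = 0.2433.
fm × 0.13 + 1 − fm = 0.2433  ⇒  fm × (0.13 − 1) = −0.7567  ⇒  fm = 0.870.

0.870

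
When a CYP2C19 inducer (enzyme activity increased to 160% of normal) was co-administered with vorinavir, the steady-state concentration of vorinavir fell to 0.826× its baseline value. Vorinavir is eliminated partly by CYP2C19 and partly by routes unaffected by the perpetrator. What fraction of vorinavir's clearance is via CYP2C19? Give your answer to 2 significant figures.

Call the CYP2C19 fraction fm. After the interaction, CL_new/CL_old = fm × 1.6 + (1 − fm).
Steady-state concentration ratio = 1 / (new CL fraction), so new CL fraction = 1 / 0.826 = 1.211.
fm × 1.6 + 1 − fm = 1.211  ⇒  fm × (1.6 − 1) = 0.2107  ⇒  fm = 0.35.

0.35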